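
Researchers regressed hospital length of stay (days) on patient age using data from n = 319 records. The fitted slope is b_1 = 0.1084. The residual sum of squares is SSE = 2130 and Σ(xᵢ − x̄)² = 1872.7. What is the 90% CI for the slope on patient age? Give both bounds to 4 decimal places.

MSE = SSE/(n − 2) = 2130/317 = 6.71924.
SE(b_1) = √(MSE/Sₓₓ) = √(6.71924/1872.7) = 0.0598999.
df = n − 2 = 317.
t* = t_{0.05, 317} = 1.649675.
Margin = t* × SE = 1.649675 × 0.0598999 = 0.098815.
CI: 0.1084 ± 0.098815 → (0.0096, 0.2072).
With 90% confidence, each one-unit increase in patient age is associated with a change of between 0.0096 and 0.2072 days in hospital length of stay.

(0.0096, 0.2072)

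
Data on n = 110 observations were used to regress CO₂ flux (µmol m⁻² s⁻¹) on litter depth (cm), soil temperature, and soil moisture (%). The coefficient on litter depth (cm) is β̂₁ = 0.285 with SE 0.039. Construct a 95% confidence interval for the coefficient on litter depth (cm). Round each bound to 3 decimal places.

(0.208, 0.362)

df = n − k − 1 = 110 − 3 − 1 = 106.
t* = t_{0.025, 106} = 1.982597.
Margin = t* × SE = 1.982597 × 0.039 = 0.07732.
CI: 0.285 ± 0.07732 → (0.208, 0.362).
With 95% confidence, each one-unit increase in litter depth (cm) is associated with a change of between 0.208 and 0.362 µmol m⁻² s⁻¹ in CO₂ flux, holding the other predictors fixed.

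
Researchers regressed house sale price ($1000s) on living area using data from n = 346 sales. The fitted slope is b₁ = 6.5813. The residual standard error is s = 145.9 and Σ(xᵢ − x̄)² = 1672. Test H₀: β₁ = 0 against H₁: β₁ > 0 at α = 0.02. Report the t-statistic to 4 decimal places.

t = 1.8445

SE(b₁) = s/√Sₓₓ = 145.9/√1672 = 3.5681.
t = 6.5813 / 3.5681 = 1.8445.
df = n − 2 = 344.
One-sided p ≈ 0.0330, which is ≥ 0.02, so fail to reject H₀.
The data do not give significant evidence that the true slope on living area is positive.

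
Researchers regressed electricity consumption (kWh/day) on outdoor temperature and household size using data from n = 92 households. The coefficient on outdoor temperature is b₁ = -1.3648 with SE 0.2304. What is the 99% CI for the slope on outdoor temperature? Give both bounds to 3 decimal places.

(-1.971, -0.758)

df = n − k − 1 = 92 − 2 − 1 = 89.
t* = t_{0.005, 89} = 2.632204.
Margin = t* × SE = 2.632204 × 0.2304 = 0.60646.
CI: -1.3648 ± 0.60646 → (-1.971, -0.758).
With 99% confidence, each one-unit increase in outdoor temperature is associated with a change of between -1.971 and -0.758 kWh/day in electricity consumption, holding the other predictors fixed.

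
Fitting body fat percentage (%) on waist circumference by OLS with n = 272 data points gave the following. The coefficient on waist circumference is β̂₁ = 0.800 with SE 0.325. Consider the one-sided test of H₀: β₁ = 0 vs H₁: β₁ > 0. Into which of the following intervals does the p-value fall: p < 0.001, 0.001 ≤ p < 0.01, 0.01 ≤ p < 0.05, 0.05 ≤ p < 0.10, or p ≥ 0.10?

t = 0.800 / 0.325 = 2.462.
df = n − 2 = 272 − 2 = 270.
One-sided p = P(T_{270} > t) ≈ 0.0072.
So 0.001 ≤ p < 0.01.

0.001 ≤ p < 0.01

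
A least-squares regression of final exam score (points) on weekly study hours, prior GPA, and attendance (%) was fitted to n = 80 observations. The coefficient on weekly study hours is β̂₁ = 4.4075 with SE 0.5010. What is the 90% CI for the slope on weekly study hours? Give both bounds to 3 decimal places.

(3.573, 5.242)

df = n − k − 1 = 80 − 3 − 1 = 76.
t* = t_{0.05, 76} = 1.665151.
Margin = t* × SE = 1.665151 × 0.5010 = 0.83424.
CI: 4.4075 ± 0.83424 → (3.573, 5.242).
With 90% confidence, each one-unit increase in weekly study hours is associated with a change of between 3.573 and 5.242 points in final exam score, holding the other predictors fixed.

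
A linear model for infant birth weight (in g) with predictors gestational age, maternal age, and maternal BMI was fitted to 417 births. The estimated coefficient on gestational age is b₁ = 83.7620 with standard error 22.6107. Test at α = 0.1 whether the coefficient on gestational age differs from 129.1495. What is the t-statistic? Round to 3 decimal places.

t = -2.007

H₀: β₁ = 129.1495 vs H₁: β₁ ≠ 129.1495.
t = (b₁ − β₁⁰)/SE = (83.7620 − 129.1495) / 22.6107 = -2.007.
df = n − k − 1 = 417 − 3 − 1 = 413.
Two-sided p ≈ 0.0454, which is < 0.1, so reject H₀.
There is evidence that the true slope on gestational age differs from 129.1495 g per unit, holding the other predictors fixed.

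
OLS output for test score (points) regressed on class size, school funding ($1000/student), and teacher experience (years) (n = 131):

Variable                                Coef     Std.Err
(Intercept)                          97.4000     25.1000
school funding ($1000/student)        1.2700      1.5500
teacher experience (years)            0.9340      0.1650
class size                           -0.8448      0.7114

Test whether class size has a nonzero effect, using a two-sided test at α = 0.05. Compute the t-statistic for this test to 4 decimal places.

Read off: b = -0.8448, SE = 0.7114 for class size.
H₀: β₁ = 0 vs H₁: β₁ ≠ 0.
t = -0.8448 / 0.7114 = -1.1875.
df = n − k − 1 = 131 − 3 − 1 = 127.
Two-sided p ≈ 0.2372, which is ≥ 0.05, so fail to reject H₀.
The data do not give significant evidence of an association between class size and test score, after adjusting for the other predictors.

t = -1.1875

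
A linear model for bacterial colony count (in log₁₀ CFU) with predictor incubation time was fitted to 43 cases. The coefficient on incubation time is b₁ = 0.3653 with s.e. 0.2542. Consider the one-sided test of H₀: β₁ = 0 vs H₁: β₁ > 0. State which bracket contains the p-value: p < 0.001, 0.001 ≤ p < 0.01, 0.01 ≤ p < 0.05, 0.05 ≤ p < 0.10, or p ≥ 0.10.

0.05 ≤ p < 0.10

t = 0.3653 / 0.2542 = 1.437.
df = n − 2 = 43 − 2 = 41.
One-sided p = P(T_{41} > t) ≈ 0.0791.
So 0.05 ≤ p < 0.10.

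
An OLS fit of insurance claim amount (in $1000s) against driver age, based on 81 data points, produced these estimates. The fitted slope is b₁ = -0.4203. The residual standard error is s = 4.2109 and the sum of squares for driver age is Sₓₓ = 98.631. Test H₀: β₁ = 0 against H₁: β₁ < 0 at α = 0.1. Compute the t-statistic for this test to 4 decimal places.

SE(b₁) = s/√Sₓₓ = 4.2109/√98.631 = 0.424002.
t = -0.4203 / 0.424002 = -0.9913.
df = n − 2 = 79.
One-sided p ≈ 0.1623, which is ≥ 0.1, so fail to reject H₀.
The data do not give significant evidence that the true slope on driver age is negative.

t = -0.9913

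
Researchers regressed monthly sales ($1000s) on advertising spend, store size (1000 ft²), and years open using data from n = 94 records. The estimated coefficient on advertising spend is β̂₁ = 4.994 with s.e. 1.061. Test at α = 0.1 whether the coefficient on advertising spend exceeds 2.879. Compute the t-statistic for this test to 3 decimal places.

t = 1.993

H₀: β₁ = 2.879 vs H₁: β₁ > 2.879.
t = (β̂₁ − β₁⁰)/SE = (4.994 − 2.879) / 1.061 = 1.993.
df = n − k − 1 = 94 − 3 − 1 = 90.
One-sided p ≈ 0.0246, which is < 0.1, so reject H₀.
There is evidence that the true slope on advertising spend exceeds 2.879 $1000s per unit, holding the other predictors fixed.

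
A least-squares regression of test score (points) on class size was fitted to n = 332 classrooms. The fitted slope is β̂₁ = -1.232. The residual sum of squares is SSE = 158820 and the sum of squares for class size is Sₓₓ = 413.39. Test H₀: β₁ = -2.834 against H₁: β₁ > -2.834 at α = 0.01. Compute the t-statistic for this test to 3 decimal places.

MSE = SSE/(n − 2) = 158820/330 = 481.273.
SE(β̂₁) = √(MSE/Sₓₓ) = √(481.273/413.39) = 1.07899.
t = (-1.232 − (-2.834)) / 1.07899 = 1.485.
df = n − 2 = 330.
One-sided p ≈ 0.0693, which is ≥ 0.01, so fail to reject H₀.
The data do not give significant evidence that the true slope on class size exceeds -2.834 points per unit.

t = 1.485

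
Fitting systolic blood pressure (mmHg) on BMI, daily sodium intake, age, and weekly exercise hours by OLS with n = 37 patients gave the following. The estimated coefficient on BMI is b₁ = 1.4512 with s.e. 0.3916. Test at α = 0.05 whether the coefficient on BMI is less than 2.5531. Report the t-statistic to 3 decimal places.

t = -2.814

H₀: β₁ = 2.5531 vs H₁: β₁ < 2.5531.
t = (b₁ − β₁⁰)/SE = (1.4512 − 2.5531) / 0.3916 = -2.814.
df = n − k − 1 = 37 − 4 − 1 = 32.
One-sided p ≈ 0.0042, which is < 0.05, so reject H₀.
There is evidence that the true slope on BMI is below 2.5531 mmHg per unit, holding the other predictors fixed.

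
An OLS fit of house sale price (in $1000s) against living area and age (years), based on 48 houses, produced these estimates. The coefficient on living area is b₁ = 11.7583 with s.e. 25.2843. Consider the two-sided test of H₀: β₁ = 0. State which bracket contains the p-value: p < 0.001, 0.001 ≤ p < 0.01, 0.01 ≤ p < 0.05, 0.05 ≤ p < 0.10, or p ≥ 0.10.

t = 11.7583 / 25.2843 = 0.465.
df = n − k − 1 = 48 − 2 − 1 = 45.
Two-sided p = 2·P(T_{45} > |t|) ≈ 0.6441.
So p ≥ 0.10.

p ≥ 0.10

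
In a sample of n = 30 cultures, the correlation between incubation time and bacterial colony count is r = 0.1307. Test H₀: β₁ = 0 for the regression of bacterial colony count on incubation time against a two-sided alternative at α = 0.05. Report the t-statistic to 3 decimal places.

t = 0.698

t = r·√(n − 2)/√(1 − r²) = 0.1307·√28/√0.982918 = 0.698.
df = n − 2 = 28.
Two-sided p ≈ 0.4912, which is ≥ 0.05, so fail to reject H₀.
The data do not give significant evidence of a linear association between incubation time and bacterial colony count.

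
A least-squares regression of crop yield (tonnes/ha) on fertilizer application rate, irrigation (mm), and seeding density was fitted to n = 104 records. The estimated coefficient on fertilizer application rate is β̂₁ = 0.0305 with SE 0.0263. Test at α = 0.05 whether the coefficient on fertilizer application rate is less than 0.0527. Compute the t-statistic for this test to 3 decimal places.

H₀: β₁ = 0.0527 vs H₁: β₁ < 0.0527.
t = (β̂₁ − β₁⁰)/SE = (0.0305 − 0.0527) / 0.0263 = -0.844.
df = n − k − 1 = 104 − 3 − 1 = 100.
One-sided p ≈ 0.2003, which is ≥ 0.05, so fail to reject H₀.
The data do not give significant evidence that the true slope on fertilizer application rate is below 0.0527 tonnes/ha per unit, holding the other predictors fixed.

t = -0.844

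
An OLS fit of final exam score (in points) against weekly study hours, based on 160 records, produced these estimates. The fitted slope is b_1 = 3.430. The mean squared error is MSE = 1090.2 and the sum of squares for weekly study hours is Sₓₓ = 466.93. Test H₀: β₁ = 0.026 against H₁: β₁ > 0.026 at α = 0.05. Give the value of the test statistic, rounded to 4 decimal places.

t = 2.2277

SE(b_1) = √(MSE/Sₓₓ) = √(1090.2/466.93) = 1.52801.
t = (3.430 − 0.026) / 1.52801 = 2.2277.
df = n − 2 = 158.
One-sided p ≈ 0.0137, which is < 0.05, so reject H₀.
There is evidence that the true slope on weekly study hours exceeds 0.026 points per unit.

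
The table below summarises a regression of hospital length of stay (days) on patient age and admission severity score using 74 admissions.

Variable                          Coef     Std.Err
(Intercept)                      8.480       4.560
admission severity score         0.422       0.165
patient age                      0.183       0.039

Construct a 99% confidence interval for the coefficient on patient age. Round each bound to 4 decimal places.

Read off: b = 0.183, SE = 0.039 for patient age.
df = n − k − 1 = 74 − 2 − 1 = 71.
t* = t_{0.005, 71} = 2.646863.
Margin = t* × SE = 2.646863 × 0.039 = 0.103228.
CI: 0.183 ± 0.103228 → (0.0798, 0.2862).

(0.0798, 0.2862)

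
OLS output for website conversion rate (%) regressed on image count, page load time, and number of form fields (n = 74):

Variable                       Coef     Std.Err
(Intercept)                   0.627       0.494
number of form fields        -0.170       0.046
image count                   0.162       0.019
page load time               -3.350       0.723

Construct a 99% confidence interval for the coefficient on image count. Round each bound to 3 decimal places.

(0.112, 0.212)

Read off: b = 0.162, SE = 0.019 for image count.
df = n − k − 1 = 74 − 3 − 1 = 70.
t* = t_{0.005, 70} = 2.647905.
Margin = t* × SE = 2.647905 × 0.019 = 0.05031.
CI: 0.162 ± 0.05031 → (0.112, 0.212).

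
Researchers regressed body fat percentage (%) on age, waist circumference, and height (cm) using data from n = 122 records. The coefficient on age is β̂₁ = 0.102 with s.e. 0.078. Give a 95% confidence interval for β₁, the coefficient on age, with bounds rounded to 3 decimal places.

df = n − k − 1 = 122 − 3 − 1 = 118.
t* = t_{0.025, 118} = 1.980272.
Margin = t* × SE = 1.980272 × 0.078 = 0.15446.
CI: 0.102 ± 0.15446 → (-0.052, 0.256).
With 95% confidence, each one-unit increase in age is associated with a change of between -0.052 and 0.256 % in body fat percentage, holding the other predictors fixed.

(-0.052, 0.256)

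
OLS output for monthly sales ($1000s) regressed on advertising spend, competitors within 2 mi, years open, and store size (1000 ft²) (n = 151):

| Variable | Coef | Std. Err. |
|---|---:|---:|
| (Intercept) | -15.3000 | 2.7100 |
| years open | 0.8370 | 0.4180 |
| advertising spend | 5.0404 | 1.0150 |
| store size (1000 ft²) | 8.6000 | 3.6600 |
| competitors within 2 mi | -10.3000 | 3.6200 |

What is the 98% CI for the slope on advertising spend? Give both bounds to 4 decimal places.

(2.6530, 7.4278)

Read off: b = 5.0404, SE = 1.0150 for advertising spend.
df = n − k − 1 = 151 − 4 − 1 = 146.
t* = t_{0.01, 146} = 2.35216.
Margin = t* × SE = 2.35216 × 1.0150 = 2.387442.
CI: 5.0404 ± 2.387442 → (2.6530, 7.4278).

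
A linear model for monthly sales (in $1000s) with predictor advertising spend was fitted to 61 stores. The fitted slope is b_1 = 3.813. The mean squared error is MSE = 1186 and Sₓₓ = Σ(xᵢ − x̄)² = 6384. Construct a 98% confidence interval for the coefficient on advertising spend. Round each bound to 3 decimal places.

(2.782, 4.844)

SE(b_1) = √(MSE/Sₓₓ) = √(1186/6384) = 0.431018.
df = n − 2 = 59.
t* = t_{0.01, 59} = 2.391229.
Margin = t* × SE = 2.391229 × 0.431018 = 1.03066.
CI: 3.813 ± 1.03066 → (2.782, 4.844).
With 98% confidence, each one-unit increase in advertising spend is associated with a change of between 2.782 and 4.844 $1000s in monthly sales.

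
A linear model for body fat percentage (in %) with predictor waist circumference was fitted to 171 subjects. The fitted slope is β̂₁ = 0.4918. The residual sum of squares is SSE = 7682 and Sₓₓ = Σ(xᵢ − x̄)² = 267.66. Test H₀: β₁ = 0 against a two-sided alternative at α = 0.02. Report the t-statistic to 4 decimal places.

MSE = SSE/(n − 2) = 7682/169 = 45.4556.
SE(β̂₁) = √(MSE/Sₓₓ) = √(45.4556/267.66) = 0.412099.
t = 0.4918 / 0.412099 = 1.1934.
df = n − 2 = 169.
Two-sided p ≈ 0.2344, which is ≥ 0.02, so fail to reject H₀.
The data do not give significant evidence of an association between waist circumference and body fat percentage.

t = 1.1934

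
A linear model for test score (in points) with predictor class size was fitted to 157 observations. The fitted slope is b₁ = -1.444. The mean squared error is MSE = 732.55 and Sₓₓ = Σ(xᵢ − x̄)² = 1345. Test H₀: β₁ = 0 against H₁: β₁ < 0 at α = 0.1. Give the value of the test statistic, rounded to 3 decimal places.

SE(b₁) = √(MSE/Sₓₓ) = √(732.55/1345) = 0.738002.
t = -1.444 / 0.738002 = -1.957.
df = n − 2 = 155.
One-sided p ≈ 0.0261, which is < 0.1, so reject H₀.
There is evidence that the true slope on class size is negative.

t = -1.957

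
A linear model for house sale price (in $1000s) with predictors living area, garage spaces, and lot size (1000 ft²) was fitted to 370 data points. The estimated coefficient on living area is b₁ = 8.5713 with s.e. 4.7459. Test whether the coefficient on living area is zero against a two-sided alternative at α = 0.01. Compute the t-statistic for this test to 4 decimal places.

t = 1.8060

H₀: β₁ = 0 vs H₁: β₁ ≠ 0.
t = (b₁ − β₁⁰)/SE = 8.5713 / 4.7459 = 1.8060.
df = n − k − 1 = 370 − 3 − 1 = 366.
Two-sided p ≈ 0.0717, which is ≥ 0.01, so fail to reject H₀.
The data do not give significant evidence of an association between living area and house sale price, after adjusting for the other predictors.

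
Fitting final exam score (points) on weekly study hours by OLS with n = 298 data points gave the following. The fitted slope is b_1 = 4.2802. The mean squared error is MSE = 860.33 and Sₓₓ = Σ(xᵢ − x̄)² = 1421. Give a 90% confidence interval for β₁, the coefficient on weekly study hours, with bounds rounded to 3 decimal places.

SE(b_1) = √(MSE/Sₓₓ) = √(860.33/1421) = 0.7781.
df = n − 2 = 296.
t* = t_{0.05, 296} = 1.650018.
Margin = t* × SE = 1.650018 × 0.7781 = 1.28388.
CI: 4.2802 ± 1.28388 → (2.996, 5.564).
With 90% confidence, each one-unit increase in weekly study hours is associated with a change of between 2.996 and 5.564 points in final exam score.

(2.996, 5.564)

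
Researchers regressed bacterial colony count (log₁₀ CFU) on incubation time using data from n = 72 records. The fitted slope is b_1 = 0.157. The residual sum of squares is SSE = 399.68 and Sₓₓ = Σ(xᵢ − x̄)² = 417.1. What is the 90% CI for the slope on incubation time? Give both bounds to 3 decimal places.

MSE = SSE/(n − 2) = 399.68/70 = 5.70971.
SE(b_1) = √(MSE/Sₓₓ) = √(5.70971/417.1) = 0.117.
df = n − 2 = 70.
t* = t_{0.05, 70} = 1.666914.
Margin = t* × SE = 1.666914 × 0.117 = 0.19503.
CI: 0.157 ± 0.19503 → (-0.038, 0.352).
With 90% confidence, each one-unit increase in incubation time is associated with a change of between -0.038 and 0.352 log₁₀ CFU in bacterial colony count.

(-0.038, 0.352)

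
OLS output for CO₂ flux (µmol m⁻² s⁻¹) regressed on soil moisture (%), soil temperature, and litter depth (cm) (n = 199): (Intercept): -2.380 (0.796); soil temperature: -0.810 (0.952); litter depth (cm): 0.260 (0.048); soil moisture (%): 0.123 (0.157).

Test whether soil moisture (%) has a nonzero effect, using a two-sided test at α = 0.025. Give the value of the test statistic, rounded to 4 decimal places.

Read off: b = 0.123, SE = 0.157 for soil moisture (%).
H₀: β₁ = 0 vs H₁: β₁ ≠ 0.
t = 0.123 / 0.157 = 0.7834.
df = n − k − 1 = 199 − 3 − 1 = 195.
Two-sided p ≈ 0.4343, which is ≥ 0.025, so fail to reject H₀.
The data do not give significant evidence of an association between soil moisture (%) and CO₂ flux, after adjusting for the other predictors.

t = 0.7834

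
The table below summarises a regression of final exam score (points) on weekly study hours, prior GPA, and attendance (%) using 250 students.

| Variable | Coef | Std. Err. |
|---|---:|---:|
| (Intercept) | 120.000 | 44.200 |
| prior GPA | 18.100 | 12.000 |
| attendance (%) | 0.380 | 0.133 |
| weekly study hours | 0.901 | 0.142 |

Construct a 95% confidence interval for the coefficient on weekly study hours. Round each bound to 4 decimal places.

(0.6213, 1.1807)

Read off: b = 0.901, SE = 0.142 for weekly study hours.
df = n − k − 1 = 250 − 3 − 1 = 246.
t* = t_{0.025, 246} = 1.969654.
Margin = t* × SE = 1.969654 × 0.142 = 0.279691.
CI: 0.901 ± 0.279691 → (0.6213, 1.1807).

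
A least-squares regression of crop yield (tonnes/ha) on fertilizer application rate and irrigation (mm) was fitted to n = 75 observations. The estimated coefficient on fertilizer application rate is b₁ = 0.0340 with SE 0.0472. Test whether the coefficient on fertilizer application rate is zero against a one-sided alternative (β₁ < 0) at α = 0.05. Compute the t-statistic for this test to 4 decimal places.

t = 0.7203

H₀: β₁ = 0 vs H₁: β₁ < 0.
t = (b₁ − β₁⁰)/SE = 0.0340 / 0.0472 = 0.7203.
df = n − k − 1 = 75 − 2 − 1 = 72.
One-sided p ≈ 0.7632, which is ≥ 0.05, so fail to reject H₀.
The data do not give significant evidence that the true slope on fertilizer application rate is negative, holding the other predictors fixed.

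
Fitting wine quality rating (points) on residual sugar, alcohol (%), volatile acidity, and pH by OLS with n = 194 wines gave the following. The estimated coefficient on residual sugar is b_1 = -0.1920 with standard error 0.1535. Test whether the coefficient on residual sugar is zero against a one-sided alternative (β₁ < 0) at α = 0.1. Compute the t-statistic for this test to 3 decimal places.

H₀: β₁ = 0 vs H₁: β₁ < 0.
t = (b_1 − β₁⁰)/SE = -0.1920 / 0.1535 = -1.251.
df = n − k − 1 = 194 − 4 − 1 = 189.
One-sided p ≈ 0.1063, which is ≥ 0.1, so fail to reject H₀.
The data do not give significant evidence that the true slope on residual sugar is negative, holding the other predictors fixed.

t = -1.251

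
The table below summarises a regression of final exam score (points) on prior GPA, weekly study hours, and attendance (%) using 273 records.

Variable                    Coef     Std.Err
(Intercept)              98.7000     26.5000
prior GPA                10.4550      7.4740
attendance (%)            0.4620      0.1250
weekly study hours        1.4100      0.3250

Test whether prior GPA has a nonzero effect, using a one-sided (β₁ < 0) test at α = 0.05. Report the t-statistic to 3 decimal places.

t = 1.399

Read off: b = 10.4550, SE = 7.4740 for prior GPA.
H₀: β₁ = 0 vs H₁: β₁ < 0.
t = 10.4550 / 7.4740 = 1.399.
df = n − k − 1 = 273 − 3 − 1 = 269.
One-sided p ≈ 0.9185, which is ≥ 0.05, so fail to reject H₀.
The data do not give significant evidence that the true slope on prior GPA is negative, holding the other predictors fixed.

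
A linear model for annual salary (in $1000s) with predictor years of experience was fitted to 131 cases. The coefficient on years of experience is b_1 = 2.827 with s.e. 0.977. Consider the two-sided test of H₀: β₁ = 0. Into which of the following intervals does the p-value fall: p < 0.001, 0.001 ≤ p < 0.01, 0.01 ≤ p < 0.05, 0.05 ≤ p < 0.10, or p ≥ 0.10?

t = 2.827 / 0.977 = 2.894.
df = n − 2 = 131 − 2 = 129.
Two-sided p = 2·P(T_{129} > |t|) ≈ 0.0045.
So 0.001 ≤ p < 0.01.

0.001 ≤ p < 0.01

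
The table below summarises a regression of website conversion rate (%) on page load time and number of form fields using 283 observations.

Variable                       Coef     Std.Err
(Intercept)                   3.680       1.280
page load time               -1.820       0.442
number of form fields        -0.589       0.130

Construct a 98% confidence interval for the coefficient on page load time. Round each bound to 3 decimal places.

(-2.854, -0.786)

Read off: b = -1.820, SE = 0.442 for page load time.
df = n − k − 1 = 283 − 2 − 1 = 280.
t* = t_{0.01, 280} = 2.339739.
Margin = t* × SE = 2.339739 × 0.442 = 1.03416.
CI: -1.820 ± 1.03416 → (-2.854, -0.786).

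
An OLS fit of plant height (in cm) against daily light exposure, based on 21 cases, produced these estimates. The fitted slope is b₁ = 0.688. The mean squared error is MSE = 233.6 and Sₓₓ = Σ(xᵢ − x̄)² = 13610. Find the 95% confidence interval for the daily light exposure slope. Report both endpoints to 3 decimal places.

(0.414, 0.962)

SE(b₁) = √(MSE/Sₓₓ) = √(233.6/13610) = 0.131011.
df = n − 2 = 19.
t* = t_{0.025, 19} = 2.093024.
Margin = t* × SE = 2.093024 × 0.131011 = 0.27421.
CI: 0.688 ± 0.27421 → (0.414, 0.962).
With 95% confidence, each one-unit increase in daily light exposure is associated with a change of between 0.414 and 0.962 cm in plant height.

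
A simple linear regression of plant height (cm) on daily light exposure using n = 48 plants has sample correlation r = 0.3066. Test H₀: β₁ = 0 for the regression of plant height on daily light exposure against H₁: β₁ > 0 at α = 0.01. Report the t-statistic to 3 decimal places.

t = 2.185

t = r·√(n − 2)/√(1 − r²) = 0.3066·√46/√0.905996 = 2.185.
df = n − 2 = 46.
One-sided p ≈ 0.0170, which is ≥ 0.01, so fail to reject H₀.
The data do not give significant evidence of a linear association between daily light exposure and plant height.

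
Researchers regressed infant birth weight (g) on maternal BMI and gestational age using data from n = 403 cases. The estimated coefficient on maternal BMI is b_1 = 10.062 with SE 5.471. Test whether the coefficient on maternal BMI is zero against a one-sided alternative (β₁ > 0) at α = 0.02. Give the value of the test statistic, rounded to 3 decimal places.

t = 1.839

H₀: β₁ = 0 vs H₁: β₁ > 0.
t = (b_1 − β₁⁰)/SE = 10.062 / 5.471 = 1.839.
df = n − k − 1 = 403 − 2 − 1 = 400.
One-sided p ≈ 0.0333, which is ≥ 0.02, so fail to reject H₀.
The data do not give significant evidence that the true slope on maternal BMI is positive, holding the other predictors fixed.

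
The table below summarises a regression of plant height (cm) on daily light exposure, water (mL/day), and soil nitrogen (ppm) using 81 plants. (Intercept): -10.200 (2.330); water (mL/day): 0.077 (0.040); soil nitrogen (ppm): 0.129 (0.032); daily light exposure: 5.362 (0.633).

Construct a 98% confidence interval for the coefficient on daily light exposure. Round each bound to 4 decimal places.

Read off: b = 5.362, SE = 0.633 for daily light exposure.
df = n − k − 1 = 81 − 3 − 1 = 77.
t* = t_{0.01, 77} = 2.375757.
Margin = t* × SE = 2.375757 × 0.633 = 1.503854.
CI: 5.362 ± 1.503854 → (3.8581, 6.8659).

(3.8581, 6.8659)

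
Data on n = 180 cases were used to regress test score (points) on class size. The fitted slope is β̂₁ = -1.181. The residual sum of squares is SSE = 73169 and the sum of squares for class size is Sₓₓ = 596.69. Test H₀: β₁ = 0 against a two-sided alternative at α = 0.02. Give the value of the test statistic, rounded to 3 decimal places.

t = -1.423

MSE = SSE/(n − 2) = 73169/178 = 411.062.
SE(β̂₁) = √(MSE/Sₓₓ) = √(411.062/596.69) = 0.830002.
t = -1.181 / 0.830002 = -1.423.
df = n − 2 = 178.
Two-sided p ≈ 0.1565, which is ≥ 0.02, so fail to reject H₀.
The data do not give significant evidence of an association between class size and test score.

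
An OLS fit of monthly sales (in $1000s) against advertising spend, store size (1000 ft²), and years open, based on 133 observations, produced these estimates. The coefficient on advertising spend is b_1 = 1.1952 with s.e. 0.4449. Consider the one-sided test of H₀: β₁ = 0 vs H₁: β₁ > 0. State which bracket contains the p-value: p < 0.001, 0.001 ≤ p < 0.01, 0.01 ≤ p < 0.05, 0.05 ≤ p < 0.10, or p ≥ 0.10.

0.001 ≤ p < 0.01

t = 1.1952 / 0.4449 = 2.686.
df = n − k − 1 = 133 − 3 − 1 = 129.
One-sided p = P(T_{129} > t) ≈ 0.0041.
So 0.001 ≤ p < 0.01.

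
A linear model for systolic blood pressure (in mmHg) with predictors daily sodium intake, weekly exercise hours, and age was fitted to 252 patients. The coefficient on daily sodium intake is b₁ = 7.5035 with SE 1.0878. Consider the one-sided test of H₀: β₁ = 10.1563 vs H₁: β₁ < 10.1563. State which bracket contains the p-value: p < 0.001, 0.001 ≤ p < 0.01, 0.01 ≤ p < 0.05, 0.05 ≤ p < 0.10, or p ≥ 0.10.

t = (7.5035 − 10.1563) / 1.0878 = -2.439.
df = n − k − 1 = 252 − 3 − 1 = 248.
One-sided p = P(T_{248} < t) ≈ 0.0077.
So 0.001 ≤ p < 0.01.

0.001 ≤ p < 0.01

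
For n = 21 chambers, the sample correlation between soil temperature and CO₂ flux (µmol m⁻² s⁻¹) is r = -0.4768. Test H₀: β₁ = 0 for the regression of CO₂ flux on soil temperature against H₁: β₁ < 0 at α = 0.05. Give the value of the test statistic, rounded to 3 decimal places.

t = -2.364

t = r·√(n − 2)/√(1 − r²) = -0.4768·√19/√0.772662 = -2.364.
df = n − 2 = 19.
One-sided p ≈ 0.0144, which is < 0.05, so reject H₀.
There is evidence of a linear association between soil temperature and CO₂ flux.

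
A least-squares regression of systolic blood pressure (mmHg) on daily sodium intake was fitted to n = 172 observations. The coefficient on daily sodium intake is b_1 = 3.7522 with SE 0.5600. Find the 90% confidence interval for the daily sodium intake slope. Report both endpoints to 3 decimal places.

df = n − 2 = 172 − 2 = 170.
t* = t_{0.05, 170} = 1.653866.
Margin = t* × SE = 1.653866 × 0.5600 = 0.92617.
CI: 3.7522 ± 0.92617 → (2.826, 4.678).
With 90% confidence, each one-unit increase in daily sodium intake is associated with a change of between 2.826 and 4.678 mmHg in systolic blood pressure.

(2.826, 4.678)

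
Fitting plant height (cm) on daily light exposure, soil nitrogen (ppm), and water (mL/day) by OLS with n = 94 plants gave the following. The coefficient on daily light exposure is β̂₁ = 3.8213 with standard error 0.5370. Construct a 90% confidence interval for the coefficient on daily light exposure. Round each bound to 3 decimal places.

(2.929, 4.714)

df = n − k − 1 = 94 − 3 − 1 = 90.
t* = t_{0.05, 90} = 1.661961.
Margin = t* × SE = 1.661961 × 0.5370 = 0.89247.
CI: 3.8213 ± 0.89247 → (2.929, 4.714).
With 90% confidence, each one-unit increase in daily light exposure is associated with a change of between 2.929 and 4.714 cm in plant height, holding the other predictors fixed.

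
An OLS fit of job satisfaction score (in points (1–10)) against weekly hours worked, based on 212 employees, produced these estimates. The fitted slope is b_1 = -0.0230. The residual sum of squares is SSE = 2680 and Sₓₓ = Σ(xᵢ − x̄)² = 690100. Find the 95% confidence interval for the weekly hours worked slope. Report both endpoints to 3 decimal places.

MSE = SSE/(n − 2) = 2680/210 = 12.7619.
SE(b_1) = √(MSE/Sₓₓ) = √(12.7619/690100) = 0.00430033.
df = n − 2 = 210.
t* = t_{0.025, 210} = 1.971325.
Margin = t* × SE = 1.971325 × 0.00430033 = 0.00848.
CI: -0.0230 ± 0.00848 → (-0.031, -0.015).
With 95% confidence, each one-unit increase in weekly hours worked is associated with a change of between -0.031 and -0.015 points (1–10) in job satisfaction score.

(-0.031, -0.015)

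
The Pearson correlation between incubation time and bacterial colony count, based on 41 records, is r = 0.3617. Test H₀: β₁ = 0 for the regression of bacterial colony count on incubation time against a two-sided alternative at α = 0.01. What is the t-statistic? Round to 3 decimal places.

t = r·√(n − 2)/√(1 − r²) = 0.3617·√39/√0.869173 = 2.423.
df = n − 2 = 39.
Two-sided p ≈ 0.0201, which is ≥ 0.01, so fail to reject H₀.
The data do not give significant evidence of a linear association between incubation time and bacterial colony count.

t = 2.423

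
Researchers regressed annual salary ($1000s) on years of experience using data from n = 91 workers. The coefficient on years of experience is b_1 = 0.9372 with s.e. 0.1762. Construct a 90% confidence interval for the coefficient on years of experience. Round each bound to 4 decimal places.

(0.6443, 1.2301)

df = n − 2 = 91 − 2 = 89.
t* = t_{0.05, 89} = 1.662155.
Margin = t* × SE = 1.662155 × 0.1762 = 0.292872.
CI: 0.9372 ± 0.292872 → (0.6443, 1.2301).
With 90% confidence, each one-unit increase in years of experience is associated with a change of between 0.6443 and 1.2301 $1000s in annual salary.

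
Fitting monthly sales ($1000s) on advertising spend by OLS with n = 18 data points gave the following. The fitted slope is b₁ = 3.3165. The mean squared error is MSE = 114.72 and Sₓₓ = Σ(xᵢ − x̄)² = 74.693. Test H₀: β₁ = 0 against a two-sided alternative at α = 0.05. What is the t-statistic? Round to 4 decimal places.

t = 2.6761

SE(b₁) = √(MSE/Sₓₓ) = √(114.72/74.693) = 1.23931.
t = 3.3165 / 1.23931 = 2.6761.
df = n − 2 = 16.
Two-sided p ≈ 0.0166, which is < 0.05, so reject H₀.
There is evidence that advertising spend is associated with monthly sales.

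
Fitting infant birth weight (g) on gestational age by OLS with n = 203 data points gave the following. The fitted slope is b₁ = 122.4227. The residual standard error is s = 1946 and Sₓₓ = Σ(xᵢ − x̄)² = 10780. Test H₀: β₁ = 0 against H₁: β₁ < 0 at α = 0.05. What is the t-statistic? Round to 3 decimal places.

SE(b₁) = s/√Sₓₓ = 1946/√10780 = 18.7428.
t = 122.4227 / 18.7428 = 6.532.
df = n − 2 = 201.
One-sided p ≈ 1.0000, which is ≥ 0.05, so fail to reject H₀.
The data do not give significant evidence that the true slope on gestational age is negative.

t = 6.532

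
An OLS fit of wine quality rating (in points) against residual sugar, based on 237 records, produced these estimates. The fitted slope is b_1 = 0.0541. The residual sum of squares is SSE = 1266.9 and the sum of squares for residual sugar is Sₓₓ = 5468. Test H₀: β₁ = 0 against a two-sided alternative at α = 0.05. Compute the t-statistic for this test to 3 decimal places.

t = 1.723

MSE = SSE/(n − 2) = 1266.9/235 = 5.39106.
SE(b_1) = √(MSE/Sₓₓ) = √(5.39106/5468) = 0.0313995.
t = 0.0541 / 0.0313995 = 1.723.
df = n − 2 = 235.
Two-sided p ≈ 0.0862, which is ≥ 0.05, so fail to reject H₀.
The data do not give significant evidence of an association between residual sugar and wine quality rating.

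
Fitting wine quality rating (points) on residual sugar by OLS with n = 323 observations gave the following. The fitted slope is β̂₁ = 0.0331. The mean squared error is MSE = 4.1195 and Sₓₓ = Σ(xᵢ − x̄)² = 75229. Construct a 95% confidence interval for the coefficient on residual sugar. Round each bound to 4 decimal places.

(0.0185, 0.0477)

SE(β̂₁) = √(MSE/Sₓₓ) = √(4.1195/75229) = 0.00739996.
df = n − 2 = 321.
t* = t_{0.025, 321} = 1.967382.
Margin = t* × SE = 1.967382 × 0.00739996 = 0.014559.
CI: 0.0331 ± 0.014559 → (0.0185, 0.0477).
With 95% confidence, each one-unit increase in residual sugar is associated with a change of between 0.0185 and 0.0477 points in wine quality rating.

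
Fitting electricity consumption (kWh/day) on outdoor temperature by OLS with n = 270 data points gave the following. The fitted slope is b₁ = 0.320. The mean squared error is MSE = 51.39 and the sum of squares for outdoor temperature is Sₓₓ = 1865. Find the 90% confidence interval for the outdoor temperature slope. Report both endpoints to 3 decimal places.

SE(b₁) = √(MSE/Sₓₓ) = √(51.39/1865) = 0.165997.
df = n − 2 = 268.
t* = t_{0.05, 268} = 1.650559.
Margin = t* × SE = 1.650559 × 0.165997 = 0.27399.
CI: 0.320 ± 0.27399 → (0.046, 0.594).
With 90% confidence, each one-unit increase in outdoor temperature is associated with a change of between 0.046 and 0.594 kWh/day in electricity consumption.

(0.046, 0.594)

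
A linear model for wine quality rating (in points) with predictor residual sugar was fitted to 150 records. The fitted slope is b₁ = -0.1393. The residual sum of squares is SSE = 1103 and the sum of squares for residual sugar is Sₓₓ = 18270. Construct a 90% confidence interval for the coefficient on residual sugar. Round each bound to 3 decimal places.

(-0.173, -0.106)

MSE = SSE/(n − 2) = 1103/148 = 7.4527.
SE(b₁) = √(MSE/Sₓₓ) = √(7.4527/18270) = 0.020197.
df = n − 2 = 148.
t* = t_{0.05, 148} = 1.655215.
Margin = t* × SE = 1.655215 × 0.020197 = 0.03343.
CI: -0.1393 ± 0.03343 → (-0.173, -0.106).
With 90% confidence, each one-unit increase in residual sugar is associated with a change of between -0.173 and -0.106 points in wine quality rating.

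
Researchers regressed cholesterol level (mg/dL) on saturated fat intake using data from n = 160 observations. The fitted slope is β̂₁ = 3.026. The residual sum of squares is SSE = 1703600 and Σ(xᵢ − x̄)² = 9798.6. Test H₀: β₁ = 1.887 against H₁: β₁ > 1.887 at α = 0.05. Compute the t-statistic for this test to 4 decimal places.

t = 1.0858

MSE = SSE/(n − 2) = 1703600/158 = 10782.3.
SE(β̂₁) = √(MSE/Sₓₓ) = √(10782.3/9798.6) = 1.04899.
t = (3.026 − 1.887) / 1.04899 = 1.0858.
df = n − 2 = 158.
One-sided p ≈ 0.1396, which is ≥ 0.05, so fail to reject H₀.
The data do not give significant evidence that the true slope on saturated fat intake exceeds 1.887 mg/dL per unit.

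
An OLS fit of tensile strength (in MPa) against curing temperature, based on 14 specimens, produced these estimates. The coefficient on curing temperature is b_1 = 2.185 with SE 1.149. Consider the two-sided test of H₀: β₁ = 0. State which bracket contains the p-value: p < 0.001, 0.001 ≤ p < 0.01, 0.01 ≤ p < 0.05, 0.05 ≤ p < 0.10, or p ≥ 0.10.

t = 2.185 / 1.149 = 1.902.
df = n − 2 = 14 − 2 = 12.
Two-sided p = 2·P(T_{12} > |t|) ≈ 0.0815.
So 0.05 ≤ p < 0.10.

0.05 ≤ p < 0.10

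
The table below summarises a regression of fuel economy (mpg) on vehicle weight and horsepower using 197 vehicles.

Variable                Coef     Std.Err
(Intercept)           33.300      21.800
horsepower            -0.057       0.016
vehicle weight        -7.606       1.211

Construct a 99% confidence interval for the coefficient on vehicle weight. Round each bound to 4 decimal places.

Read off: b = -7.606, SE = 1.211 for vehicle weight.
df = n − k − 1 = 197 − 2 − 1 = 194.
t* = t_{0.005, 194} = 2.601409.
Margin = t* × SE = 2.601409 × 1.211 = 3.150306.
CI: -7.606 ± 3.150306 → (-10.7563, -4.4557).

(-10.7563, -4.4557)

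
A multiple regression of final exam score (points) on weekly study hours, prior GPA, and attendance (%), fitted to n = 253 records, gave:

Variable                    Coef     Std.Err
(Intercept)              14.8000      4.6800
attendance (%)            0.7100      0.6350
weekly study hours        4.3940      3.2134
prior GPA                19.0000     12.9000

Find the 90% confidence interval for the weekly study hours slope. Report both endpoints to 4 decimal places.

Read off: b = 4.3940, SE = 3.2134 for weekly study hours.
df = n − k − 1 = 253 − 3 − 1 = 249.
t* = t_{0.05, 249} = 1.650996.
Margin = t* × SE = 1.650996 × 3.2134 = 5.305311.
CI: 4.3940 ± 5.305311 → (-0.9113, 9.6993).

(-0.9113, 9.6993)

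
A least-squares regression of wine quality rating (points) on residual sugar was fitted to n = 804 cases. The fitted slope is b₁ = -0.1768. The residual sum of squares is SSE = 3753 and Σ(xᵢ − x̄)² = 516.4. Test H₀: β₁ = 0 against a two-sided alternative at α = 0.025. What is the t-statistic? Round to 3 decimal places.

t = -1.857

MSE = SSE/(n − 2) = 3753/802 = 4.67955.
SE(b₁) = √(MSE/Sₓₓ) = √(4.67955/516.4) = 0.0951939.
t = -0.1768 / 0.0951939 = -1.857.
df = n − 2 = 802.
Two-sided p ≈ 0.0636, which is ≥ 0.025, so fail to reject H₀.
The data do not give significant evidence of an association between residual sugar and wine quality rating.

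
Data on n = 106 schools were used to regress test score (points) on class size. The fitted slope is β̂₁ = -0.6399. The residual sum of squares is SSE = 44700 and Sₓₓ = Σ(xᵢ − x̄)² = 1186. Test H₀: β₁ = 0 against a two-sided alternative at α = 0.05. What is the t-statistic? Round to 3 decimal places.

MSE = SSE/(n − 2) = 44700/104 = 429.808.
SE(β̂₁) = √(MSE/Sₓₓ) = √(429.808/1186) = 0.601998.
t = -0.6399 / 0.601998 = -1.063.
df = n − 2 = 104.
Two-sided p ≈ 0.2903, which is ≥ 0.05, so fail to reject H₀.
The data do not give significant evidence of an association between class size and test score.

t = -1.063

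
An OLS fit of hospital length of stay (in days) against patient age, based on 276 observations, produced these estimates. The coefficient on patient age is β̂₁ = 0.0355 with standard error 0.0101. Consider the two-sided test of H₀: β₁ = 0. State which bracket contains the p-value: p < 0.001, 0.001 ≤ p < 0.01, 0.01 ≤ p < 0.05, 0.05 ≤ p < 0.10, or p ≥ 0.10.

p < 0.001

t = 0.0355 / 0.0101 = 3.515.
df = n − 2 = 276 − 2 = 274.
Two-sided p = 2·P(T_{274} > |t|) ≈ 0.0005.
So p < 0.001.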